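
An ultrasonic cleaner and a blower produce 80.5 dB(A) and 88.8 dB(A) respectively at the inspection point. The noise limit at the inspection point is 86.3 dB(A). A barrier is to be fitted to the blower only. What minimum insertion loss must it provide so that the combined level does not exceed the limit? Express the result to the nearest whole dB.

4 dB

Fixed contribution from the other source: Σ 10^(L/10) = 10^(80.5/10) = 1.122e+08 (80.50 dB(A)).
The limit corresponds to 10^(86.3/10) = 4.266e+08; subtracting the fixed part leaves 3.144e+08 for the blower, i.e. 84.97 dB(A).
So the blower must be reduced from 88.8 to 84.97 dB(A): IL = 3.83 dB.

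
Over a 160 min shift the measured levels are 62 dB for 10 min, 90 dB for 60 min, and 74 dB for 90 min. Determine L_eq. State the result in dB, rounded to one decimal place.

85.9 dB

Weight each interval's intensity by its duration and average over T = 160 min:
Σ tᵢ·10^(Lᵢ/10) = 10·10^(62/10) + 60·10^(90/10) + 90·10^(74/10) = 6.228e+10.
L_eq = 10·log₁₀(6.228e+10/160) = 85.90 dB.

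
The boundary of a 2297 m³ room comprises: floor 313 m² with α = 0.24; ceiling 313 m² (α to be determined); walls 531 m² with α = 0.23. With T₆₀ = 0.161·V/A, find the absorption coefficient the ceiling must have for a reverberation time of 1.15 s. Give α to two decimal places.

From T₆₀ = 0.161·V/A, the target T₆₀ = 1.15 s needs A = 0.161·2297/1.15 = 321.58 m².
Absorption from the other surfaces = 313·0.24 + 531·0.23 = 197.25 m², so the ceiling must supply 124.33 m² over 313 m².
α = 124.33/313 = 0.397.

0.40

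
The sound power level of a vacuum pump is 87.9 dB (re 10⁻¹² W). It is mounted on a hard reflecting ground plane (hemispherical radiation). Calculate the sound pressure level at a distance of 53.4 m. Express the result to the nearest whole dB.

Free-field hemispherical radiation: L_p = L_w − 10·log₁₀(2π·r²), r = 53.4 m.
2π·r² = 1.792e+04 m², 10·log₁₀ of that is 42.533 dB.
L_p = 87.9 − 42.533 = 45.37 dB.

45 dB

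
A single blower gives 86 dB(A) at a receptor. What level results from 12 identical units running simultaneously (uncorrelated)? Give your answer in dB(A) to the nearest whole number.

97 dB(A)

With 12 equal, uncorrelated contributions the intensity is 12× that of one unit, giving a rise of 10·log₁₀ 12.
L_total = 86 + 10·log₁₀(12) = 86 + 10.792 = 96.79 dB(A).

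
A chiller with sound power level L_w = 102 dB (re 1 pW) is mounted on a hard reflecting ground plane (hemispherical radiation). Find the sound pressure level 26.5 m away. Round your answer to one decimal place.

65.6 dB

The power spreads over a hemisphere of area 2π·r², so L_p = L_w − 10·log₁₀(2π·r²).
2π·r² = 4412 m², 10·log₁₀ of that is 36.447 dB.
L_p = 102 − 36.447 = 65.55 dB.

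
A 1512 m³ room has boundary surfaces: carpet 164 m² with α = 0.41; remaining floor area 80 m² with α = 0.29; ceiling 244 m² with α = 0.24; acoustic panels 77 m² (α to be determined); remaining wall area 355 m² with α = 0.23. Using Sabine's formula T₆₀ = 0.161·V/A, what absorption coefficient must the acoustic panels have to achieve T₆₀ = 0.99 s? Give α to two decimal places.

0.20

Required total absorption A = 0.161·1512/0.99 = 245.89 m².
Absorption from the other surfaces = 164·0.41 + 80·0.29 + 244·0.24 + 355·0.23 = 230.65 m², so the acoustic panels must supply 15.24 m² over 77 m².
α = 15.24/77 = 0.198.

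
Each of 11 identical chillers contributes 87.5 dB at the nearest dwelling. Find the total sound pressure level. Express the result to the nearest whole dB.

L_total = L₁ + 10·log₁₀ N for N identical incoherent sources.
L_total = 87.5 + 10·log₁₀(11) = 87.5 + 10.414 = 97.91 dB.

98 dB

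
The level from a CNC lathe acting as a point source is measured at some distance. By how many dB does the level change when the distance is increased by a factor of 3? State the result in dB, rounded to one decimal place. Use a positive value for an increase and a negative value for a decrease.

A point source loses 6 dB per doubling of distance; generally ΔL = −20·log₁₀(r₂/r₁).
ΔL = −20·log₁₀(3) = -9.54 dB.

-9.5 dB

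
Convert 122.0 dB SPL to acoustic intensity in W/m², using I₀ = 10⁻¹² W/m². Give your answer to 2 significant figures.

1.6 W/m²

L = 10·log₁₀(I/I₀) ⇒ I = I₀·10^(L/10) = 10⁻¹² × 10^12.20.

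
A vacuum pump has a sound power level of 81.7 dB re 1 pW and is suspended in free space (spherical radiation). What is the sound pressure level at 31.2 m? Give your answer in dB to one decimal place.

Free-field spherical radiation: L_p = L_w − 10·log₁₀(4π·r²), r = 31.2 m.
4π·r² = 1.223e+04 m², 10·log₁₀ of that is 40.875 dB.
L_p = 81.7 − 40.875 = 40.82 dB.

40.8 dB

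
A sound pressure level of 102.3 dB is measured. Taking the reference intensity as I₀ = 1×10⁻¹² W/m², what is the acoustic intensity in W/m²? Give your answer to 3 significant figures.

L = 10·log₁₀(I/I₀) ⇒ I = I₀·10^(L/10) = 10⁻¹² × 10^10.23.

0.0170 W/m²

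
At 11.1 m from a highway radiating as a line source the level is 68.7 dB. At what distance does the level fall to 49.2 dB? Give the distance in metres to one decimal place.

For a line source L₁ − L₂ = 10·log₁₀(r₂/r₁), so r₂ = r₁·10^((L₁−L₂)/10).
r₂ = 11.1·10^((68.7−49.2)/10) = 11.1·10^(19.5/10) = 989.29 m.

989.3 m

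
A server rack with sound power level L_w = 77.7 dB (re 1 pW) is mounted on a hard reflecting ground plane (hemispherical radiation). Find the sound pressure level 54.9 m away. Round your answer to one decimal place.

Free-field hemispherical radiation: L_p = L_w − 10·log₁₀(2π·r²), r = 54.9 m.
2π·r² = 1.894e+04 m², 10·log₁₀ of that is 42.773 dB.
L_p = 77.7 − 42.773 = 34.93 dB.

34.9 dB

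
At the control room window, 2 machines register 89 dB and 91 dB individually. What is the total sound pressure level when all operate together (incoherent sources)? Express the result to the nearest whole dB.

93 dB

Incoherent sources combine by intensity addition: L_total = 10·log₁₀(Σ 10^(L_i/10)).
Σ 10^(L/10) = 10^(89/10) + 10^(91/10) = 2.053e+09.
L_total = 10·log₁₀(2.053e+09) = 93.12 dB.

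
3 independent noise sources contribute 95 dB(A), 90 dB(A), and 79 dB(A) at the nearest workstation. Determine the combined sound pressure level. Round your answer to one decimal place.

For uncorrelated sources the intensities add, so convert each level to linear form, sum, and take 10·log₁₀ of the total.
Σ 10^(L/10) = 10^(95/10) + 10^(90/10) + 10^(79/10) = 4.242e+09.
L_total = 10·log₁₀(4.242e+09) = 96.28 dB(A).

96.3 dB(A)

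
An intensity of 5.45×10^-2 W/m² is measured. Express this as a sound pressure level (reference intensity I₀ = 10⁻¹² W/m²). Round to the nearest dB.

Dividing by I₀ shifts the exponent by 12: I/I₀ = 5.45×10^10.
L = 10·(0.7364 + 10) = 107.36 dB.

107 dB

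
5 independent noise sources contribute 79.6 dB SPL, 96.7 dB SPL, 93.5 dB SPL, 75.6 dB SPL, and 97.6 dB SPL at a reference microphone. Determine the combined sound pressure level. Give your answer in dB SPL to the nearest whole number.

101 dB SPL

Incoherent sources combine by intensity addition: L_total = 10·log₁₀(Σ 10^(L_i/10)).
Σ 10^(L/10) = 10^(79.6/10) + 10^(96.7/10) + 10^(93.5/10) + 10^(75.6/10) + 10^(97.6/10) = 1.280e+10.
L_total = 10·log₁₀(1.280e+10) = 101.07 dB SPL.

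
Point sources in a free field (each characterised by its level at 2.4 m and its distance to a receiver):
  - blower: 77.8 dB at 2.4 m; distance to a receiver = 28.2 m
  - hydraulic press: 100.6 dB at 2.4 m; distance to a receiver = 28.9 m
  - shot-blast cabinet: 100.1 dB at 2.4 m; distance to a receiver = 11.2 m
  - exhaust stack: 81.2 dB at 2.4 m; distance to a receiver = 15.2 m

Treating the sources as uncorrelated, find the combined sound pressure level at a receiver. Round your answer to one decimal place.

First find each source's level at the receiver (point-source: −20·log₁₀(r/r_ref)), then combine on an intensity basis.
blower: 77.8 − 20·log₁₀(28.2/2.4) = 77.8 − 21.40 = 56.40 dB.
hydraulic press: 100.6 − 20·log₁₀(28.9/2.4) = 100.6 − 21.61 = 78.99 dB.
shot-blast cabinet: 100.1 − 20·log₁₀(11.2/2.4) = 100.1 − 13.38 = 86.72 dB.
exhaust stack: 81.2 − 20·log₁₀(15.2/2.4) = 81.2 − 16.03 = 65.17 dB.
Σ 10^(L/10) = 5.528e+08 → L_total = 10·log₁₀(5.528e+08) = 87.43 dB.

87.4 dB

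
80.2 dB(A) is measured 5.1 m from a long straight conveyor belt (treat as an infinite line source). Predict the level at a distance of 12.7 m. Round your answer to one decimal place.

Line-source attenuation: ΔL = 10·log₁₀(r₂/r₁) = 10·log₁₀(12.7/5.1) = 3.962 dB.
L₂ = 80.2 − 10·log₁₀(12.7/5.1) = 80.2 − 3.962 = 76.24 dB(A).

76.2 dB(A)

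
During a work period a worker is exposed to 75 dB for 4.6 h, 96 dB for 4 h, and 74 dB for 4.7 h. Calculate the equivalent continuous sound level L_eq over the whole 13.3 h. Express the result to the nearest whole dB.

91 dB

Weight each interval's intensity by its duration and average over T = 13.3 h:
Σ tᵢ·10^(Lᵢ/10) = 4.6·10^(75/10) + 4·10^(96/10) + 4.7·10^(74/10) = 1.619e+10.
L_eq = 10·log₁₀(1.619e+10/13.3) = 90.85 dB.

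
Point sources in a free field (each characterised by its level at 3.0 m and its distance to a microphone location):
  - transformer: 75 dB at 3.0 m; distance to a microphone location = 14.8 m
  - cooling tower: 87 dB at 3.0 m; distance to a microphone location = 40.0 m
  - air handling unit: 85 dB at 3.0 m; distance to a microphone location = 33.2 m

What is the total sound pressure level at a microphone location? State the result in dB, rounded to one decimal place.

Apply inverse-square spreading to bring every level to the receiver, then sum 10^(L/10).
transformer: 75 − 20·log₁₀(14.8/3.0) = 75 − 13.86 = 61.14 dB.
cooling tower: 87 − 20·log₁₀(40.0/3.0) = 87 − 22.50 = 64.50 dB.
air handling unit: 85 − 20·log₁₀(33.2/3.0) = 85 − 20.88 = 64.12 dB.
Σ 10^(L/10) = 6.701e+06 → L_total = 10·log₁₀(6.701e+06) = 68.26 dB.

68.3 dB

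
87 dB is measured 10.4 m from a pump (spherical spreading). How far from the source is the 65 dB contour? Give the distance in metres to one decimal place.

The 22.0 dB drop corresponds to a distance ratio of 10^(22.0/20) for a point source.
r₂ = 10.4·10^((87−65)/20) = 10.4·10^(22.0/20) = 130.93 m.

130.9 m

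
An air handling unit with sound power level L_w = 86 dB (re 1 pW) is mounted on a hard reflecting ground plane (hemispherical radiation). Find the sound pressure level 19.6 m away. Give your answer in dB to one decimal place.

L_p = L_w − 10·log₁₀(2π·r²) with r = 19.6 m.
2π·r² = 2414 m², 10·log₁₀ of that is 33.827 dB.
L_p = 86 − 33.827 = 52.17 dB.

52.2 dB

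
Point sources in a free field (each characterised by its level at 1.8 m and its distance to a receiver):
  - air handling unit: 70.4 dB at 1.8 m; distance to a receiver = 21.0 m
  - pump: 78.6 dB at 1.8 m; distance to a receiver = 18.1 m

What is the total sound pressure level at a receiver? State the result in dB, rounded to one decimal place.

59.0 dB

Apply inverse-square spreading to bring every level to the receiver, then sum 10^(L/10).
air handling unit: 70.4 − 20·log₁₀(21.0/1.8) = 70.4 − 21.34 = 49.06 dB.
pump: 78.6 − 20·log₁₀(18.1/1.8) = 78.6 − 20.05 = 58.55 dB.
Σ 10^(L/10) = 7.970e+05 → L_total = 10·log₁₀(7.970e+05) = 59.01 dB.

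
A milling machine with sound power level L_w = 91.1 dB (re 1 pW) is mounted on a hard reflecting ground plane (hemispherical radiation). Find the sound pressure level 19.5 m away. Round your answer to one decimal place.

57.3 dB

Free-field hemispherical radiation: L_p = L_w − 10·log₁₀(2π·r²), r = 19.5 m.
2π·r² = 2389 m², 10·log₁₀ of that is 33.782 dB.
L_p = 91.1 − 33.782 = 57.32 dB.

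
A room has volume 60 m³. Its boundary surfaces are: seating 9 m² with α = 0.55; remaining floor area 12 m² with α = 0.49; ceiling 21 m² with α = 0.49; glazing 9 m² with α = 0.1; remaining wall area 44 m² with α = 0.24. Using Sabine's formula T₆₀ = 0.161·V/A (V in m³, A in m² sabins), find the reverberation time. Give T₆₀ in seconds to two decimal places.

A = Σ Sᵢαᵢ = 9·0.55 + 12·0.49 + 21·0.49 + 9·0.1 + 44·0.24 = 32.58 m².
T₆₀ = 0.161 × 60 / 32.58 = 0.297 s.

0.30 s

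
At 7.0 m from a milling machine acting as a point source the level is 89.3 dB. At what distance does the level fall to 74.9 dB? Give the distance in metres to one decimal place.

36.7 m

Point-source spreading drops the level by 20·log₁₀(r₂/r₁); inverting, r₂/r₁ = 10^(ΔL/20).
r₂ = 7.0·10^((89.3−74.9)/20) = 7.0·10^(14.4/20) = 36.74 m.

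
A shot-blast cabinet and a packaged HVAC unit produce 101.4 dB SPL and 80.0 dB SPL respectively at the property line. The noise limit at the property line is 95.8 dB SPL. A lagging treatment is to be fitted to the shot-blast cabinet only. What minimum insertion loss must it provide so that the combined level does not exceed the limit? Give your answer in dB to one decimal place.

5.7 dB

Everything except the shot-blast cabinet sums to 10^(80.0/10) = 1.000e+08 in linear terms, 80.00 dB SPL.
To meet 95.8 dB SPL overall, the treated shot-blast cabinet may contribute at most 10^(95.8/10) − 1.000e+08 = 3.702e+09, i.e. 95.68 dB SPL.
Required insertion loss = 101.4 − 95.68 = 5.72 dB.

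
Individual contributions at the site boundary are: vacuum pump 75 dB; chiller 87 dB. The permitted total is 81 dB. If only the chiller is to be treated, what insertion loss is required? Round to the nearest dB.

7 dB

The untreated sources together contribute 10^(75/10) = 3.162e+07, i.e. 75.00 dB.
The limit corresponds to 10^(81/10) = 1.259e+08; subtracting the fixed part leaves 9.427e+07 for the chiller, i.e. 79.74 dB.
So the chiller must be reduced from 87 to 79.74 dB: IL = 7.26 dB.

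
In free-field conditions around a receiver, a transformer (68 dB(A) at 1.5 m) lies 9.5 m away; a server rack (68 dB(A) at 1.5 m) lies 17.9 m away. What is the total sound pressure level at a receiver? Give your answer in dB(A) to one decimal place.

53.0 dB(A)

Propagate each source to the receiver with L = L_ref − 20·log₁₀(r/r_ref), then add intensities.
transformer: 68 − 20·log₁₀(9.5/1.5) = 68 − 16.03 = 51.97 dB(A).
server rack: 68 − 20·log₁₀(17.9/1.5) = 68 − 21.54 = 46.46 dB(A).
Σ 10^(L/10) = 2.016e+05 → L_total = 10·log₁₀(2.016e+05) = 53.05 dB(A).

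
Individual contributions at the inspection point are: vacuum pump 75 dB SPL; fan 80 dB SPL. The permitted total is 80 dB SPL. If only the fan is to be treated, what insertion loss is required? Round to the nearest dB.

2 dB

Everything except the fan sums to 10^(75/10) = 3.162e+07 in linear terms, 75.00 dB SPL.
The limit corresponds to 10^(80/10) = 1.000e+08; subtracting the fixed part leaves 6.838e+07 for the fan, i.e. 78.35 dB SPL.
So the fan must be reduced from 80 to 78.35 dB SPL: IL = 1.65 dB.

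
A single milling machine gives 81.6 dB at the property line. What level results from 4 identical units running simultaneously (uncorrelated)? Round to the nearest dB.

88 dB

N identical incoherent sources raise the level by 10·log₁₀ N.
L_total = 81.6 + 10·log₁₀(4) = 81.6 + 6.021 = 87.62 dB.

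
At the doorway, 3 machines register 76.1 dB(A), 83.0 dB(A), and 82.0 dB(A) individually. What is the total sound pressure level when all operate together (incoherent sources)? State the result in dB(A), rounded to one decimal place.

86.0 dB(A)

For uncorrelated sources the intensities add, so convert each level to linear form, sum, and take 10·log₁₀ of the total.
Σ 10^(L/10) = 10^(76.1/10) + 10^(83.0/10) + 10^(82.0/10) = 3.988e+08.
L_total = 10·log₁₀(3.988e+08) = 86.01 dB(A).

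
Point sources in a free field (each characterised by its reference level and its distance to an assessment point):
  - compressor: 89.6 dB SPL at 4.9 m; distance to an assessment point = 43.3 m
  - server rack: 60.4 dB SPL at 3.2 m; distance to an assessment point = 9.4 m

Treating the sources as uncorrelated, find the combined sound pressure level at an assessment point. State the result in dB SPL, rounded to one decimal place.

70.7 dB SPL

Propagate each source to the receiver with L = L_ref − 20·log₁₀(r/r_ref), then add intensities.
compressor: 89.6 − 20·log₁₀(43.3/4.9) = 89.6 − 18.93 = 70.67 dB SPL.
server rack: 60.4 − 20·log₁₀(9.4/3.2) = 60.4 − 9.36 = 51.04 dB SPL.
Σ 10^(L/10) = 1.181e+07 → L_total = 10·log₁₀(1.181e+07) = 70.72 dB SPL.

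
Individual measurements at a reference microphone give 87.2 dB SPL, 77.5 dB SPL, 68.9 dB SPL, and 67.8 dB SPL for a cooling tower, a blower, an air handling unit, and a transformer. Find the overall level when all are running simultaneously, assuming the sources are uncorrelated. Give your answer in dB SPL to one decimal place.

87.7 dB SPL

For uncorrelated sources the intensities add, so convert each level to linear form, sum, and take 10·log₁₀ of the total.
Σ 10^(L/10) = 10^(87.2/10) + 10^(77.5/10) + 10^(68.9/10) + 10^(67.8/10) = 5.948e+08.
L_total = 10·log₁₀(5.948e+08) = 87.74 dB SPL.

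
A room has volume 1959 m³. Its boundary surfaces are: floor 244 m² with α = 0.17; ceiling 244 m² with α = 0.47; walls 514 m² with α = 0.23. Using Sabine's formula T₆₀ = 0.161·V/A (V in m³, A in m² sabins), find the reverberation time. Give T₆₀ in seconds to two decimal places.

1.15 s

A = Σ Sᵢαᵢ = 244·0.17 + 244·0.47 + 514·0.23 = 274.38 m².
T₆₀ = 0.161 × 1959 / 274.38 = 1.149 s.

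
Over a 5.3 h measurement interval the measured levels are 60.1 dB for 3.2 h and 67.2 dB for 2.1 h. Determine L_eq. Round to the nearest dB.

64 dB

L_eq = 10·log₁₀[(1/T)·Σ tᵢ·10^(Lᵢ/10)] with T = 5.3 h.
Σ tᵢ·10^(Lᵢ/10) = 3.2·10^(60.1/10) + 2.1·10^(67.2/10) = 1.430e+07.
L_eq = 10·log₁₀(1.430e+07/5.3) = 64.31 dB.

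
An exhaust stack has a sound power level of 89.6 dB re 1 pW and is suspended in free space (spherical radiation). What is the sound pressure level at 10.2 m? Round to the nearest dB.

58 dB

Free-field spherical radiation: L_p = L_w − 10·log₁₀(4π·r²), r = 10.2 m.
4π·r² = 1307 m², 10·log₁₀ of that is 31.164 dB.
L_p = 89.6 − 31.164 = 58.44 dB.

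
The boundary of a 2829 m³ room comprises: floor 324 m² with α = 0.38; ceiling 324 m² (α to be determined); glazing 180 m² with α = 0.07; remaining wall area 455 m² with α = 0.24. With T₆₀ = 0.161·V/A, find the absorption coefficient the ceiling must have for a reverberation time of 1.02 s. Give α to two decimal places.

A = 0.161·V/T₆₀ = 0.161·2829/1.02 = 446.54 m² sabins.
Absorption from the other surfaces = 324·0.38 + 180·0.07 + 455·0.24 = 244.92 m², so the ceiling must supply 201.62 m² over 324 m².
α = 201.62/324 = 0.622.

0.62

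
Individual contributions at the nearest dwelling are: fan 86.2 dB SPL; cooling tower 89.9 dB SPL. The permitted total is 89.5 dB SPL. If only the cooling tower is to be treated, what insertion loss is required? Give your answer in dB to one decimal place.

Everything except the cooling tower sums to 10^(86.2/10) = 4.169e+08 in linear terms, 86.20 dB SPL.
The limit corresponds to 10^(89.5/10) = 8.913e+08; subtracting the fixed part leaves 4.744e+08 for the cooling tower, i.e. 86.76 dB SPL.
So the cooling tower must be reduced from 89.9 to 86.76 dB SPL: IL = 3.14 dB.

3.1 dB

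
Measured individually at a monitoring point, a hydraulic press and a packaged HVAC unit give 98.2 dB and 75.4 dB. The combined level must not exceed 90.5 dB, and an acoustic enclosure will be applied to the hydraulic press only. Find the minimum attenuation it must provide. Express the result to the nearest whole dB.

Fixed contribution from the other source: Σ 10^(L/10) = 10^(75.4/10) = 3.467e+07 (75.40 dB).
The limit corresponds to 10^(90.5/10) = 1.122e+09; subtracting the fixed part leaves 1.087e+09 for the hydraulic press, i.e. 90.36 dB.
So the hydraulic press must be reduced from 98.2 to 90.36 dB: IL = 7.84 dB.

8 dB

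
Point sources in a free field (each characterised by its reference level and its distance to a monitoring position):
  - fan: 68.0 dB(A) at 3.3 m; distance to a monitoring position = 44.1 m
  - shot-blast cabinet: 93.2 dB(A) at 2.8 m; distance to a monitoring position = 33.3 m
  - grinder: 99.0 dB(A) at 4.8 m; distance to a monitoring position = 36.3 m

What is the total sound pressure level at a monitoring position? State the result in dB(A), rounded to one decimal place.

Propagate each source to the receiver with L = L_ref − 20·log₁₀(r/r_ref), then add intensities.
fan: 68.0 − 20·log₁₀(44.1/3.3) = 68.0 − 22.52 = 45.48 dB(A).
shot-blast cabinet: 93.2 − 20·log₁₀(33.3/2.8) = 93.2 − 21.51 = 71.69 dB(A).
grinder: 99.0 − 20·log₁₀(36.3/4.8) = 99.0 − 17.57 = 81.43 dB(A).
Σ 10^(L/10) = 1.537e+08 → L_total = 10·log₁₀(1.537e+08) = 81.87 dB(A).

81.9 dB(A)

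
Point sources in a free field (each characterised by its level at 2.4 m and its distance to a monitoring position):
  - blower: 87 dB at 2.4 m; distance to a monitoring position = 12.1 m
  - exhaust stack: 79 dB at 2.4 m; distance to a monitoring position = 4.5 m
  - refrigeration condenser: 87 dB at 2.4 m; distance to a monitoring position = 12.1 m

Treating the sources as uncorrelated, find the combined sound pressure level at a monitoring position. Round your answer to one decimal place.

First find each source's level at the receiver (point-source: −20·log₁₀(r/r_ref)), then combine on an intensity basis.
blower: 87 − 20·log₁₀(12.1/2.4) = 87 − 14.05 = 72.95 dB.
exhaust stack: 79 − 20·log₁₀(4.5/2.4) = 79 − 5.46 = 73.54 dB.
refrigeration condenser: 87 − 20·log₁₀(12.1/2.4) = 87 − 14.05 = 72.95 dB.
Σ 10^(L/10) = 6.203e+07 → L_total = 10·log₁₀(6.203e+07) = 77.93 dB.

77.9 dB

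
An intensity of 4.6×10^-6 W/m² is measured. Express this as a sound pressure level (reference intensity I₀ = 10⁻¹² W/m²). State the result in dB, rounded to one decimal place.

Dividing by I₀ shifts the exponent by 12: I/I₀ = 4.6×10^6.
L = 10·(0.6628 + 6) = 66.63 dB.

66.6 dB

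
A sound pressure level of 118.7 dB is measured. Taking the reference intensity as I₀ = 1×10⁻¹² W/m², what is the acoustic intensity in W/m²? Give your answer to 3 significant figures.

0.741 W/m²

I = I₀·10^(L/10) = 10⁻¹² × 10^(118.7/10) = 10^(-0.130).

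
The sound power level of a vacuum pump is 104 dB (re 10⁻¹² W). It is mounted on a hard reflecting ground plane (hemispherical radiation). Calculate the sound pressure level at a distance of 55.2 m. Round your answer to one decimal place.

L_p = L_w − 10·log₁₀(2π·r²) with r = 55.2 m.
2π·r² = 1.915e+04 m², 10·log₁₀ of that is 42.821 dB.
L_p = 104 − 42.821 = 61.18 dB.

61.2 dB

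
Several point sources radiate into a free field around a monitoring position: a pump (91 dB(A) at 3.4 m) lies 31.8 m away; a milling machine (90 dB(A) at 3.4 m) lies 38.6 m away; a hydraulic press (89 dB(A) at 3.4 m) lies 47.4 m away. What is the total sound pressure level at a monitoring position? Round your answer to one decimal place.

Apply inverse-square spreading to bring every level to the receiver, then sum 10^(L/10).
pump: 91 − 20·log₁₀(31.8/3.4) = 91 − 19.42 = 71.58 dB(A).
milling machine: 90 − 20·log₁₀(38.6/3.4) = 90 − 21.10 = 68.90 dB(A).
hydraulic press: 89 − 20·log₁₀(47.4/3.4) = 89 − 22.89 = 66.11 dB(A).
Σ 10^(L/10) = 2.624e+07 → L_total = 10·log₁₀(2.624e+07) = 74.19 dB(A).

74.2 dB(A)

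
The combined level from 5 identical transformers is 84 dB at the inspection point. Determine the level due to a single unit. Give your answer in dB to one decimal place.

Dividing the total intensity by 5 lowers the level by 10·log₁₀ 5 = 6.990 dB: L₁ = 84 − 6.990.

77.0 dB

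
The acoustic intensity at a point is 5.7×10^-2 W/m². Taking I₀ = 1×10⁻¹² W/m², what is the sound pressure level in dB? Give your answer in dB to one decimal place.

107.6 dB

L = 10·log₁₀(I/I₀) = 10·log₁₀(5.7×10^-2/10⁻¹²) = 10·log₁₀(5.7×10^10).
L = 10·(0.7559 + 10) = 107.56 dB.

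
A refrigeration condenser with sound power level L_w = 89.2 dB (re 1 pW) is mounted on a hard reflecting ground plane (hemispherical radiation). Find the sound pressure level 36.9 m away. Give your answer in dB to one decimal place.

49.9 dB

Free-field hemispherical radiation: L_p = L_w − 10·log₁₀(2π·r²), r = 36.9 m.
2π·r² = 8555 m², 10·log₁₀ of that is 39.322 dB.
L_p = 89.2 − 39.322 = 49.88 dB.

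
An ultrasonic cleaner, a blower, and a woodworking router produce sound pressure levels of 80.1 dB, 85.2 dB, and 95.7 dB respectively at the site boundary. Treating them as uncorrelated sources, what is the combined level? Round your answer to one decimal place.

96.2 dB

For uncorrelated sources the intensities add, so convert each level to linear form, sum, and take 10·log₁₀ of the total.
Σ 10^(L/10) = 10^(80.1/10) + 10^(85.2/10) + 10^(95.7/10) = 4.149e+09.
L_total = 10·log₁₀(4.149e+09) = 96.18 dB.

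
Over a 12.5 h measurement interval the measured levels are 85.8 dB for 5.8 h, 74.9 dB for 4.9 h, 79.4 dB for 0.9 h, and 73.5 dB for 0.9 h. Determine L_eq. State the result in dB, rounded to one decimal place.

82.9 dB

The energy average is taken in the linear domain: L_eq = 10·log₁₀[(Σ tᵢ·10^(Lᵢ/10))/T], T = 12.5 h.
Σ tᵢ·10^(Lᵢ/10) = 5.8·10^(85.8/10) + 4.9·10^(74.9/10) + 0.9·10^(79.4/10) + 0.9·10^(73.5/10) = 2.455e+09.
L_eq = 10·log₁₀(2.455e+09/12.5) = 82.93 dB.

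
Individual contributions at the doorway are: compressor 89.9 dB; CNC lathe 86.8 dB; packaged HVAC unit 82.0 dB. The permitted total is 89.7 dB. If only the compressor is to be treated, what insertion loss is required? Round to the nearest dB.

5 dB

Everything except the compressor sums to 10^(86.8/10) + 10^(82.0/10) = 6.371e+08 in linear terms, 88.04 dB.
To meet 89.7 dB overall, the treated compressor may contribute at most 10^(89.7/10) − 6.371e+08 = 2.961e+08, i.e. 84.71 dB.
So the compressor must be reduced from 89.9 to 84.71 dB: IL = 5.19 dB.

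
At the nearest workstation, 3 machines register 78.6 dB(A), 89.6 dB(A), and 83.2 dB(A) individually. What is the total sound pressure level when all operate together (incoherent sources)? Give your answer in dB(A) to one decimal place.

90.8 dB(A)

Incoherent sources combine by intensity addition: L_total = 10·log₁₀(Σ 10^(L_i/10)).
Σ 10^(L/10) = 10^(78.6/10) + 10^(89.6/10) + 10^(83.2/10) = 1.193e+09.
L_total = 10·log₁₀(1.193e+09) = 90.77 dB(A).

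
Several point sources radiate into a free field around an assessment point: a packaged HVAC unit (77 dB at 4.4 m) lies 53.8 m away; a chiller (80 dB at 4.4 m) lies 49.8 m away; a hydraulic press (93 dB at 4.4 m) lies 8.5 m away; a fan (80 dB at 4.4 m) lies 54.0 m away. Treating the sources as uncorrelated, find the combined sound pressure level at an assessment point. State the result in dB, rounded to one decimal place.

Propagate each source to the receiver with L = L_ref − 20·log₁₀(r/r_ref), then add intensities.
packaged HVAC unit: 77 − 20·log₁₀(53.8/4.4) = 77 − 21.75 = 55.25 dB.
chiller: 80 − 20·log₁₀(49.8/4.4) = 80 − 21.08 = 58.92 dB.
hydraulic press: 93 − 20·log₁₀(8.5/4.4) = 93 − 5.72 = 87.28 dB.
fan: 80 − 20·log₁₀(54.0/4.4) = 80 − 21.78 = 58.22 dB.
Σ 10^(L/10) = 5.364e+08 → L_total = 10·log₁₀(5.364e+08) = 87.30 dB.

87.3 dB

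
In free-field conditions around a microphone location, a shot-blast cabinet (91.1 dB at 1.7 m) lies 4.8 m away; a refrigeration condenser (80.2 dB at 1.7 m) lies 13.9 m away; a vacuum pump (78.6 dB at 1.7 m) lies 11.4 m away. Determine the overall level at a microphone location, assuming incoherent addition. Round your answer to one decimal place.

Propagate each source to the receiver with L = L_ref − 20·log₁₀(r/r_ref), then add intensities.
shot-blast cabinet: 91.1 − 20·log₁₀(4.8/1.7) = 91.1 − 9.02 = 82.08 dB.
refrigeration condenser: 80.2 − 20·log₁₀(13.9/1.7) = 80.2 − 18.25 = 61.95 dB.
vacuum pump: 78.6 − 20·log₁₀(11.4/1.7) = 78.6 − 16.53 = 62.07 dB.
Σ 10^(L/10) = 1.648e+08 → L_total = 10·log₁₀(1.648e+08) = 82.17 dB.

82.2 dB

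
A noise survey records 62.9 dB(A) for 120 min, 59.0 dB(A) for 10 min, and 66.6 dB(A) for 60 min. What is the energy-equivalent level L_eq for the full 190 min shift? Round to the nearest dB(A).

64 dB(A)

L_eq = 10·log₁₀[(1/T)·Σ tᵢ·10^(Lᵢ/10)] with T = 190 min.
Σ tᵢ·10^(Lᵢ/10) = 120·10^(62.9/10) + 10·10^(59.0/10) + 60·10^(66.6/10) = 5.162e+08.
L_eq = 10·log₁₀(5.162e+08/190) = 64.34 dB(A).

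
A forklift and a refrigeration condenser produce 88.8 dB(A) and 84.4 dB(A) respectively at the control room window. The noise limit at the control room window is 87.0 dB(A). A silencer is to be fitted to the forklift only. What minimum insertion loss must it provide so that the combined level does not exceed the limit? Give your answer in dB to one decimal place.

5.3 dB

Everything except the forklift sums to 10^(84.4/10) = 2.754e+08 in linear terms, 84.40 dB(A).
The limit corresponds to 10^(87.0/10) = 5.012e+08; subtracting the fixed part leaves 2.258e+08 for the forklift, i.e. 83.54 dB(A).
Required insertion loss = 88.8 − 83.54 = 5.26 dB.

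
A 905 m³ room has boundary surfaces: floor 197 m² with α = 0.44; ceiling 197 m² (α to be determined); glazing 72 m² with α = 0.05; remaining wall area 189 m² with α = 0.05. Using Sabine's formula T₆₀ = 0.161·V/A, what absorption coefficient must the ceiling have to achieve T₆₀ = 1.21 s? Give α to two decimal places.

A = 0.161·V/T₆₀ = 0.161·905/1.21 = 120.42 m² sabins.
Absorption from the other surfaces = 197·0.44 + 72·0.05 + 189·0.05 = 99.73 m², so the ceiling must supply 20.69 m² over 197 m².
α = 20.69/197 = 0.105.

0.11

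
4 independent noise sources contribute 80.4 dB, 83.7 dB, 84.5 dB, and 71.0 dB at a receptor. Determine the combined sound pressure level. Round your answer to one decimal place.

88.1 dB

Incoherent sources combine by intensity addition: L_total = 10·log₁₀(Σ 10^(L_i/10)).
Σ 10^(L/10) = 10^(80.4/10) + 10^(83.7/10) + 10^(84.5/10) + 10^(71.0/10) = 6.385e+08.
L_total = 10·log₁₀(6.385e+08) = 88.05 dB.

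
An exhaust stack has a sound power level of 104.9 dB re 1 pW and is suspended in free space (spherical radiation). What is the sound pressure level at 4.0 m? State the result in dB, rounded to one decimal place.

The power spreads over a sphere of area 4π·r², so L_p = L_w − 10·log₁₀(4π·r²).
4π·r² = 201.1 m², 10·log₁₀ of that is 23.033 dB.
L_p = 104.9 − 23.033 = 81.87 dB.

81.9 dB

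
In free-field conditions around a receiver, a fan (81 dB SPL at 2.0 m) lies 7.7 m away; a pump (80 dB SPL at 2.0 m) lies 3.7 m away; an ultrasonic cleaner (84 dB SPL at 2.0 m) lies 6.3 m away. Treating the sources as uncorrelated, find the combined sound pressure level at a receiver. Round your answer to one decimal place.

First find each source's level at the receiver (point-source: −20·log₁₀(r/r_ref)), then combine on an intensity basis.
fan: 81 − 20·log₁₀(7.7/2.0) = 81 − 11.71 = 69.29 dB SPL.
pump: 80 − 20·log₁₀(3.7/2.0) = 80 − 5.34 = 74.66 dB SPL.
ultrasonic cleaner: 84 − 20·log₁₀(6.3/2.0) = 84 − 9.97 = 74.03 dB SPL.
Σ 10^(L/10) = 6.303e+07 → L_total = 10·log₁₀(6.303e+07) = 78.00 dB SPL.

78.0 dB SPL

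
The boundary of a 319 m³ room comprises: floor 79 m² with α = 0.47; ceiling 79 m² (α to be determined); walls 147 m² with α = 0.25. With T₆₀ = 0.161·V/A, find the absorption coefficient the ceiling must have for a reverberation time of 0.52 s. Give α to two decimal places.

0.32

Required total absorption A = 0.161·319/0.52 = 98.77 m².
Absorption from the other surfaces = 79·0.47 + 147·0.25 = 73.88 m², so the ceiling must supply 24.89 m² over 79 m².
α = 24.89/79 = 0.315.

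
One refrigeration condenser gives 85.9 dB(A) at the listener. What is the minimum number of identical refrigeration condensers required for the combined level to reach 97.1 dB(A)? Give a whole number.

14

The shortfall is 97.1 − 85.9 = 11.2 dB, and N units add 10·log₁₀ N, so need 10·log₁₀ N ≥ 11.2.
N ≥ 10^(11.2/10) = 13.183, so N = 14.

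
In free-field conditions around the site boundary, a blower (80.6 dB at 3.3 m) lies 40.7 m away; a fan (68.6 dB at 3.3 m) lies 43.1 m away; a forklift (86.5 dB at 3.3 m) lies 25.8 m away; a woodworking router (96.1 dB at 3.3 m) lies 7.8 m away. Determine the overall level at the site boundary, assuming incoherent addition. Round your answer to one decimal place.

Apply inverse-square spreading to bring every level to the receiver, then sum 10^(L/10).
blower: 80.6 − 20·log₁₀(40.7/3.3) = 80.6 − 21.82 = 58.78 dB.
fan: 68.6 − 20·log₁₀(43.1/3.3) = 68.6 − 22.32 = 46.28 dB.
forklift: 86.5 − 20·log₁₀(25.8/3.3) = 86.5 − 17.86 = 68.64 dB.
woodworking router: 96.1 − 20·log₁₀(7.8/3.3) = 96.1 − 7.47 = 88.63 dB.
Σ 10^(L/10) = 7.373e+08 → L_total = 10·log₁₀(7.373e+08) = 88.68 dB.

88.7 dB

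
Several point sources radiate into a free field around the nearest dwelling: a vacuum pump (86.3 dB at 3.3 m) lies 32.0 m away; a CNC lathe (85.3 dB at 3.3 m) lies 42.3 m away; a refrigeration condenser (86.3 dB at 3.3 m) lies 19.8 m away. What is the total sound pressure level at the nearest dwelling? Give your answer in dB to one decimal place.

Apply inverse-square spreading to bring every level to the receiver, then sum 10^(L/10).
vacuum pump: 86.3 − 20·log₁₀(32.0/3.3) = 86.3 − 19.73 = 66.57 dB.
CNC lathe: 85.3 − 20·log₁₀(42.3/3.3) = 85.3 − 22.16 = 63.14 dB.
refrigeration condenser: 86.3 − 20·log₁₀(19.8/3.3) = 86.3 − 15.56 = 70.74 dB.
Σ 10^(L/10) = 1.845e+07 → L_total = 10·log₁₀(1.845e+07) = 72.66 dB.

72.7 dB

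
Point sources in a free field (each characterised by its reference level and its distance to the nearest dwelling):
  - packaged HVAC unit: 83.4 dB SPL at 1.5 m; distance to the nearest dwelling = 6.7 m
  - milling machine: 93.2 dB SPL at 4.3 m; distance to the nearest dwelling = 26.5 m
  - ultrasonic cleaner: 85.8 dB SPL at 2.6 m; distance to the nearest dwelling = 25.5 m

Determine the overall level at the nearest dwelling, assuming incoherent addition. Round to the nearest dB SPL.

78 dB SPL

Apply inverse-square spreading to bring every level to the receiver, then sum 10^(L/10).
packaged HVAC unit: 83.4 − 20·log₁₀(6.7/1.5) = 83.4 − 13.00 = 70.40 dB SPL.
milling machine: 93.2 − 20·log₁₀(26.5/4.3) = 93.2 − 15.80 = 77.40 dB SPL.
ultrasonic cleaner: 85.8 − 20·log₁₀(25.5/2.6) = 85.8 − 19.83 = 65.97 dB SPL.
Σ 10^(L/10) = 6.993e+07 → L_total = 10·log₁₀(6.993e+07) = 78.45 dB SPL.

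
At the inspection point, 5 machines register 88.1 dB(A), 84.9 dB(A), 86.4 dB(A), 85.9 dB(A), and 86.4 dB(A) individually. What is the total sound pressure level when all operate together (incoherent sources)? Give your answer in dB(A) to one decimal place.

93.5 dB(A)

Incoherent sources combine by intensity addition: L_total = 10·log₁₀(Σ 10^(L_i/10)).
Σ 10^(L/10) = 10^(88.1/10) + 10^(84.9/10) + 10^(86.4/10) + 10^(85.9/10) + 10^(86.4/10) = 2.217e+09.
L_total = 10·log₁₀(2.217e+09) = 93.46 dB(A).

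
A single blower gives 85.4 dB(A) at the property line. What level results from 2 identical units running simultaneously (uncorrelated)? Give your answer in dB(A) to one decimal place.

With 2 equal, uncorrelated contributions the intensity is 2× that of one unit, giving a rise of 10·log₁₀ 2.
L_total = 85.4 + 10·log₁₀(2) = 85.4 + 3.010 = 88.41 dB(A).

88.4 dB(A)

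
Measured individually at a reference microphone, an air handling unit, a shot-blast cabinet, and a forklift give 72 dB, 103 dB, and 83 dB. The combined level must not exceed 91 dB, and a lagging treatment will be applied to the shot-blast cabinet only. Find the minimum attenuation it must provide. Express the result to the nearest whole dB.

13 dB

The untreated sources together contribute 10^(72/10) + 10^(83/10) = 2.154e+08, i.e. 83.33 dB.
To meet 91 dB overall, the treated shot-blast cabinet may contribute at most 10^(91/10) − 2.154e+08 = 1.044e+09, i.e. 90.19 dB.
So the shot-blast cabinet must be reduced from 103 to 90.19 dB: IL = 12.81 dB.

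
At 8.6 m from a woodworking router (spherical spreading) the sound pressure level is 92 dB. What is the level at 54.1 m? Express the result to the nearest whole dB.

For a point source, L₂ = L₁ − 20·log₁₀(r₂/r₁).
L₂ = 92 − 20·log₁₀(54.1/8.6) = 92 − 15.974 = 76.03 dB.

76 dB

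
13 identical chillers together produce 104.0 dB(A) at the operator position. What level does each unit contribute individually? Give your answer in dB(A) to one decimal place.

13 equal contributions raise the level by 10·log₁₀ 13 = 11.139 dB, so each unit alone gives 104.0 − 11.139.

92.9 dB(A)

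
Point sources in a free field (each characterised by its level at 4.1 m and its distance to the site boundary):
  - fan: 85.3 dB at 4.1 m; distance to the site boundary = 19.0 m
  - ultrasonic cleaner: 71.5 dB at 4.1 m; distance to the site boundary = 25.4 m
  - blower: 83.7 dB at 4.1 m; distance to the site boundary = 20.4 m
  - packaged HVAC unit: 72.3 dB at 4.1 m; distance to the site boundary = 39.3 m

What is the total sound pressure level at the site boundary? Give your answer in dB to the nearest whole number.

Apply inverse-square spreading to bring every level to the receiver, then sum 10^(L/10).
fan: 85.3 − 20·log₁₀(19.0/4.1) = 85.3 − 13.32 = 71.98 dB.
ultrasonic cleaner: 71.5 − 20·log₁₀(25.4/4.1) = 71.5 − 15.84 = 55.66 dB.
blower: 83.7 − 20·log₁₀(20.4/4.1) = 83.7 − 13.94 = 69.76 dB.
packaged HVAC unit: 72.3 − 20·log₁₀(39.3/4.1) = 72.3 − 19.63 = 52.67 dB.
Σ 10^(L/10) = 2.580e+07 → L_total = 10·log₁₀(2.580e+07) = 74.12 dB.

74 dB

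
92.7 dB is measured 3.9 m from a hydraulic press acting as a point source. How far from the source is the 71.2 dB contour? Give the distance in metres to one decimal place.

For a point source L₁ − L₂ = 20·log₁₀(r₂/r₁), so r₂ = r₁·10^((L₁−L₂)/20).
r₂ = 3.9·10^((92.7−71.2)/20) = 3.9·10^(21.5/20) = 46.35 m.

46.4 m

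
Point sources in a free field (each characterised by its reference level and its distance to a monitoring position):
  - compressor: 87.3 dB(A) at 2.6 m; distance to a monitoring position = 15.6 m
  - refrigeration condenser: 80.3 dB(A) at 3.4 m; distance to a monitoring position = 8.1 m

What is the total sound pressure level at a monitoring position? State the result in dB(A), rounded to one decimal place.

75.3 dB(A)

Propagate each source to the receiver with L = L_ref − 20·log₁₀(r/r_ref), then add intensities.
compressor: 87.3 − 20·log₁₀(15.6/2.6) = 87.3 − 15.56 = 71.74 dB(A).
refrigeration condenser: 80.3 − 20·log₁₀(8.1/3.4) = 80.3 − 7.54 = 72.76 dB(A).
Σ 10^(L/10) = 3.380e+07 → L_total = 10·log₁₀(3.380e+07) = 75.29 dB(A).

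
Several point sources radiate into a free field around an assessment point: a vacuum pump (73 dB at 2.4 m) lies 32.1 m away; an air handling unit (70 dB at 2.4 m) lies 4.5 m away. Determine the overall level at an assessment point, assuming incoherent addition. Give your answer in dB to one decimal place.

Propagate each source to the receiver with L = L_ref − 20·log₁₀(r/r_ref), then add intensities.
vacuum pump: 73 − 20·log₁₀(32.1/2.4) = 73 − 22.53 = 50.47 dB.
air handling unit: 70 − 20·log₁₀(4.5/2.4) = 70 − 5.46 = 64.54 dB.
Σ 10^(L/10) = 2.956e+06 → L_total = 10·log₁₀(2.956e+06) = 64.71 dB.

64.7 dB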